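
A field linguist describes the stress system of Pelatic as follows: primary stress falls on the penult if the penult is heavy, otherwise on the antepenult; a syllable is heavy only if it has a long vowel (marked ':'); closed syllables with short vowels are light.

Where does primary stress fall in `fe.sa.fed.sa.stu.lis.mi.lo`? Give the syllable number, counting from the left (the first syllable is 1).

Weights: 6 lis L, 7 mi L, 8 lo L.
The penult (syllable 7, mi) is light, so stress falls on the antepenult (syllable 6, lis).
Primary stress: syllable 6 → fe.sa.fed.sa.stu.ˈlis.mi.lo.

6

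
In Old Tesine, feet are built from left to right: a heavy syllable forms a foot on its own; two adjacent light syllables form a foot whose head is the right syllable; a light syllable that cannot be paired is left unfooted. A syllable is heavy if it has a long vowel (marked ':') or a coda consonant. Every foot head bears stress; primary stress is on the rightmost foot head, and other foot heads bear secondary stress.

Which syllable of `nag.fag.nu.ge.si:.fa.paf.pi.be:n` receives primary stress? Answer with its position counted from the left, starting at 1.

Weights: 1 nag H, 2 fag H, 3 nu L, 4 ge L, 5 si: H, 6 fa L, 7 paf H, 8 pi L, 9 be:n H.
Parse left to right (heavy = foot alone; LL = one foot; stranded L unfooted): (ˈnag) (ˈfag) (nu.ˈge) (ˈsi:) fa (ˈpaf) pi (ˈbe:n).
Foot heads: 1, 2, 4, 5, 7, 9.
Primary stress on the rightmost head = syllable 9.
Primary stress: syllable 9 → nag.fag.nu.ge.si:.fa.paf.pi.ˈbe:n.

9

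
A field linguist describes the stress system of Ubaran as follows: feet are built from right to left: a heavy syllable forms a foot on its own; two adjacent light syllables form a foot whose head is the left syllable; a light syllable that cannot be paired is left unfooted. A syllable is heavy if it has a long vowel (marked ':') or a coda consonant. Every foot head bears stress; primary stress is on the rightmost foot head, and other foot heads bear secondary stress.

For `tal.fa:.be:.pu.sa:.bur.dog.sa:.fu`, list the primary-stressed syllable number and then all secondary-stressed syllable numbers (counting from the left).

primary 8, secondary 1, 2, 3, 5, 6, 7

Weights: 1 tal H, 2 fa: H, 3 be: H, 4 pu L, 5 sa: H, 6 bur H, 7 dog H, 8 sa: H, 9 fu L.
Parse right to left (heavy = foot alone; LL = one foot; stranded L unfooted): (ˈtal) (ˈfa:) (ˈbe:) pu (ˈsa:) (ˈbur) (ˈdog) (ˈsa:) fu.
Foot heads: 1, 2, 3, 5, 6, 7, 8.
Primary stress on the rightmost head = syllable 8.
Secondary stress on 1, 2, 3, 5, 6, 7: ˌtal.ˌfa:.ˌbe:.pu.ˌsa:.ˌbur.ˌdog.ˈsa:.fu.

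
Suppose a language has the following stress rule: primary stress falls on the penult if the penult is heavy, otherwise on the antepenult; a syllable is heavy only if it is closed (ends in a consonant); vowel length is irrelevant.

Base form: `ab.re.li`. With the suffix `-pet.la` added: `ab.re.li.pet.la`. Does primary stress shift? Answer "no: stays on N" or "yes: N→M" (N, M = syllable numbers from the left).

yes: 1→4

Base `ab.re.li` (3 syllables):
  Weights: 1 ab H, 2 re L, 3 li L.
  The penult (syllable 2, re) is light, so stress falls on the antepenult (syllable 1, ab).
  → primary stress on syllable 1.
Suffixed `ab.re.li.pet.la` (5 syllables):
  Weights: 3 li L, 4 pet H, 5 la L.
  The penult (syllable 4, pet) is heavy, so it takes stress.
  → primary stress on syllable 4.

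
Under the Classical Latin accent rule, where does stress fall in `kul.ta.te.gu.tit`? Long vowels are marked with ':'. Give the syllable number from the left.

Classical Latin: stress the penult if heavy (long vowel or closed), else the antepenult.
Weights: 3 te L, 4 gu L, 5 tit H.
The penult (syllable 4, gu) is light, so stress falls on the antepenult (syllable 3, te).
Stress on syllable 3: kul.ta.ˈte.gu.tit.

3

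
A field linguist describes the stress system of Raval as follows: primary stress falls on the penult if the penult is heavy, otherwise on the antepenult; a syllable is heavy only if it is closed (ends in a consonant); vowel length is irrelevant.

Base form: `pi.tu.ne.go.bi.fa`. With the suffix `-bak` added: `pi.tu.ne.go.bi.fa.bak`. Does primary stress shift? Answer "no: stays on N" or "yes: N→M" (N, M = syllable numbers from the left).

yes: 4→5

Base `pi.tu.ne.go.bi.fa` (6 syllables):
  Weights: 4 go L, 5 bi L, 6 fa L.
  The penult (syllable 5, bi) is light, so stress falls on the antepenult (syllable 4, go).
  → primary stress on syllable 4.
Suffixed `pi.tu.ne.go.bi.fa.bak` (7 syllables):
  Weights: 5 bi L, 6 fa L, 7 bak H.
  The penult (syllable 6, fa) is light, so stress falls on the antepenult (syllable 5, bi).
  → primary stress on syllable 5.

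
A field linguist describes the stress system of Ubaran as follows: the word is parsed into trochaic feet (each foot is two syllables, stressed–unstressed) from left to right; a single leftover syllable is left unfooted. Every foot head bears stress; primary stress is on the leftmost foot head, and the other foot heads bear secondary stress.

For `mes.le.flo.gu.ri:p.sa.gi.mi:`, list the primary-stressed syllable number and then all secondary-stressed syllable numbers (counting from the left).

Parse left to right into trochaic (ˈσσ) feet: (ˈmes.le) (ˈflo.gu) (ˈri:p.sa) (ˈgi.mi:).
Foot heads (stressed positions): 1, 3, 5, 7.
End Rule Leftmost: primary stress on the leftmost head = syllable 1.
Secondary stress on 3, 5, 7: ˈmes.le.ˌflo.gu.ˌri:p.sa.ˌgi.mi:.

primary 1, secondary 3, 5, 7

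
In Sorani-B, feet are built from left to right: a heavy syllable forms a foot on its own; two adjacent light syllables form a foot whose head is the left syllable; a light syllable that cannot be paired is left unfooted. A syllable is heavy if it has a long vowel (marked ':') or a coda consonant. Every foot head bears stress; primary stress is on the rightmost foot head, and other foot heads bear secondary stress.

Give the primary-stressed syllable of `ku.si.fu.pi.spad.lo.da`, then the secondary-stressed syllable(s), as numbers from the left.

primary 6, secondary 1, 3, 5

Weights: 1 ku L, 2 si L, 3 fu L, 4 pi L, 5 spad H, 6 lo L, 7 da L.
Parse left to right (heavy = foot alone; LL = one foot; stranded L unfooted): (ˈku.si) (ˈfu.pi) (ˈspad) (ˈlo.da).
Foot heads: 1, 3, 5, 6.
Primary stress on the rightmost head = syllable 6.
Secondary stress on 1, 3, 5: ˌku.si.ˌfu.pi.ˌspad.ˈlo.da.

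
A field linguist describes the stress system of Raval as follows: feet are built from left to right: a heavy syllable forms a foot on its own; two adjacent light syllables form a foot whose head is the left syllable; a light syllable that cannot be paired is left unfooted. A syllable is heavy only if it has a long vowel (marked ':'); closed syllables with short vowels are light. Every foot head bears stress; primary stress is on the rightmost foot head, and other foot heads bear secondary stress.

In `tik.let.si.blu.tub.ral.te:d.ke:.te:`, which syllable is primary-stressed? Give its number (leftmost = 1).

Weights: 1 tik L, 2 let L, 3 si L, 4 blu L, 5 tub L, 6 ral L, 7 te:d H, 8 ke: H, 9 te: H.
Parse left to right (heavy = foot alone; LL = one foot; stranded L unfooted): (ˈtik.let) (ˈsi.blu) (ˈtub.ral) (ˈte:d) (ˈke:) (ˈte:).
Foot heads: 1, 3, 5, 7, 8, 9.
Primary stress on the rightmost head = syllable 9.
Primary stress: syllable 9 → tik.let.si.blu.tub.ral.te:d.ke:.ˈte:.

9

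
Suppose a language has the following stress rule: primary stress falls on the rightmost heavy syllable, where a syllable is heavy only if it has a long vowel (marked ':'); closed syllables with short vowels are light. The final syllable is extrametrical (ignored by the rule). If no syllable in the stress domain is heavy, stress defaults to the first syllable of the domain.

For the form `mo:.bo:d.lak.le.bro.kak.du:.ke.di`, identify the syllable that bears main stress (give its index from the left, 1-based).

7

The final syllable (9, di) is extrametrical; the stress domain is syllables 1–8.
Weights: 1 mo: H, 2 bo:d H, 3 lak L, 4 le L, 5 bro L, 6 kak L, 7 du: H, 8 ke L.
Heavy syllables in the domain: 1, 2, 7. The rightmost is syllable 7 (du:).
Primary stress: syllable 7 → mo:.bo:d.lak.le.bro.kak.ˈdu:.ke.di.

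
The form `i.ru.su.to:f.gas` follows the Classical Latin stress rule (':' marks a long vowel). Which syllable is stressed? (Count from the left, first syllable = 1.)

4

Classical Latin: stress the penult if heavy (long vowel or closed), else the antepenult.
Weights: 3 su L, 4 to:f H, 5 gas H.
The penult (syllable 4, to:f) is heavy, so it takes stress.
Stress on syllable 4: i.ru.su.ˈto:f.gas.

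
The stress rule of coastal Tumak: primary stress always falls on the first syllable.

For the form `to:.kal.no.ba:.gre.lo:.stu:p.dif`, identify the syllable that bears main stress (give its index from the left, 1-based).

The word has 8 syllables; the first syllable is syllable 1 (to:).
Primary stress: syllable 1 → ˈto:.kal.no.ba:.gre.lo:.stu:p.dif.

1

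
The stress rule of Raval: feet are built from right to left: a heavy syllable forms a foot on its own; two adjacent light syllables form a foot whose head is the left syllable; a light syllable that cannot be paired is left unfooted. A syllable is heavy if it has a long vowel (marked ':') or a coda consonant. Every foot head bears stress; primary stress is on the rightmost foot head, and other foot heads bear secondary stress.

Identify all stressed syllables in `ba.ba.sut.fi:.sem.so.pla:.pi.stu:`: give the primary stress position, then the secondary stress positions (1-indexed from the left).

primary 9, secondary 1, 3, 4, 5, 7

Weights: 1 ba L, 2 ba L, 3 sut H, 4 fi: H, 5 sem H, 6 so L, 7 pla: H, 8 pi L, 9 stu: H.
Parse right to left (heavy = foot alone; LL = one foot; stranded L unfooted): (ˈba.ba) (ˈsut) (ˈfi:) (ˈsem) so (ˈpla:) pi (ˈstu:).
Foot heads: 1, 3, 4, 5, 7, 9.
Primary stress on the rightmost head = syllable 9.
Secondary stress on 1, 3, 4, 5, 7: ˌba.ba.ˌsut.ˌfi:.ˌsem.so.ˌpla:.pi.ˈstu:.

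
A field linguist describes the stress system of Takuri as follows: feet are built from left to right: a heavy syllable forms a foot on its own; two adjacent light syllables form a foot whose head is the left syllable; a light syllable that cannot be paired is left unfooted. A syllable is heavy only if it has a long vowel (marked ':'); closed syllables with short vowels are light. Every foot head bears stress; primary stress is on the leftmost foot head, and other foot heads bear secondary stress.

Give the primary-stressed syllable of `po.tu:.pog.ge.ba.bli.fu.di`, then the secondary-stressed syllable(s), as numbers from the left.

Weights: 1 po L, 2 tu: H, 3 pog L, 4 ge L, 5 ba L, 6 bli L, 7 fu L, 8 di L.
Parse left to right (heavy = foot alone; LL = one foot; stranded L unfooted): po (ˈtu:) (ˈpog.ge) (ˈba.bli) (ˈfu.di).
Foot heads: 2, 3, 5, 7.
Primary stress on the leftmost head = syllable 2.
Secondary stress on 3, 5, 7: po.ˈtu:.ˌpog.ge.ˌba.bli.ˌfu.di.

primary 2, secondary 3, 5, 7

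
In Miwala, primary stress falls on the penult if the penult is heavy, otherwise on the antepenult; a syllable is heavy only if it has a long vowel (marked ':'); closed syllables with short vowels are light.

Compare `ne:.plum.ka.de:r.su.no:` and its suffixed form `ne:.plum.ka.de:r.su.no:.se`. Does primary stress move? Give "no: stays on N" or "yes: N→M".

Base `ne:.plum.ka.de:r.su.no:` (6 syllables):
  Weights: 4 de:r H, 5 su L, 6 no: H.
  The penult (syllable 5, su) is light, so stress falls on the antepenult (syllable 4, de:r).
  → primary stress on syllable 4.
Suffixed `ne:.plum.ka.de:r.su.no:.se` (7 syllables):
  Weights: 5 su L, 6 no: H, 7 se L.
  The penult (syllable 6, no:) is heavy, so it takes stress.
  → primary stress on syllable 6.

yes: 4→6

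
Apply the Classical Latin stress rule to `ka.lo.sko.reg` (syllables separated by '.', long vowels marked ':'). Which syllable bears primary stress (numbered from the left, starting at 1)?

2

Classical Latin: stress the penult if heavy (long vowel or closed), else the antepenult.
Weights: 2 lo L, 3 sko L, 4 reg H.
The penult (syllable 3, sko) is light, so stress falls on the antepenult (syllable 2, lo).
Stress on syllable 2: ka.ˈlo.sko.reg.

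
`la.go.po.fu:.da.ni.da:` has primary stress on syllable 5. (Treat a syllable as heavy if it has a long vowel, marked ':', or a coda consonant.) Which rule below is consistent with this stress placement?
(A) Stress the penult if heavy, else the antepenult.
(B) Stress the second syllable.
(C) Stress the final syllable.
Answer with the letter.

Rule A → syllable 5 ✓.
Rule B → syllable 2 (observed: 5).
Rule C → syllable 7 (observed: 5).

A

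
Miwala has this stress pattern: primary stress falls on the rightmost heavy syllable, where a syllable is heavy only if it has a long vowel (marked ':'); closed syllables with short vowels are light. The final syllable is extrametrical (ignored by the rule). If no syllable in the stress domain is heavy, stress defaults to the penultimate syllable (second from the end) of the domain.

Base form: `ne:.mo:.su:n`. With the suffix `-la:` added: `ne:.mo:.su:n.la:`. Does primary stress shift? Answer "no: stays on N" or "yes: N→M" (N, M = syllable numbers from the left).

yes: 2→3

Base `ne:.mo:.su:n` (3 syllables):
  The final syllable (3, su:n) is extrametrical; the stress domain is syllables 1–2.
  Weights: 1 ne: H, 2 mo: H.
  Heavy syllables in the domain: 1, 2. The rightmost is syllable 2 (mo:).
  → primary stress on syllable 2.
Suffixed `ne:.mo:.su:n.la:` (4 syllables):
  The final syllable (4, la:) is extrametrical; the stress domain is syllables 1–3.
  Weights: 1 ne: H, 2 mo: H, 3 su:n H.
  Heavy syllables in the domain: 1, 2, 3. The rightmost is syllable 3 (su:n).
  → primary stress on syllable 3.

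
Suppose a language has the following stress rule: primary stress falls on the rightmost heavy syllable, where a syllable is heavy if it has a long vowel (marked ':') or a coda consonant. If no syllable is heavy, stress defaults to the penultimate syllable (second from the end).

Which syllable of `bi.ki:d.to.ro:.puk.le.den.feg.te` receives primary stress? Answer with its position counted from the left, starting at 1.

Weights: 1 bi L, 2 ki:d H, 3 to L, 4 ro: H, 5 puk H, 6 le L, 7 den H, 8 feg H, 9 te L.
Heavy syllables in the domain: 2, 4, 5, 7, 8. The rightmost is syllable 8 (feg).
Primary stress: syllable 8 → bi.ki:d.to.ro:.puk.le.den.ˈfeg.te.

8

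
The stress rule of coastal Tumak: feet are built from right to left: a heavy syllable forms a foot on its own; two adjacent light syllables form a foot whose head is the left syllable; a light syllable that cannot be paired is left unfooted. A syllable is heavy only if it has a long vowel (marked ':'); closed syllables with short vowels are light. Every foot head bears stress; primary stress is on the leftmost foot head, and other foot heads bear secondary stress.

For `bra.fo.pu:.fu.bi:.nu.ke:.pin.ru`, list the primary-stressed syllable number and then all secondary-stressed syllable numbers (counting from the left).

primary 1, secondary 3, 5, 7, 8

Weights: 1 bra L, 2 fo L, 3 pu: H, 4 fu L, 5 bi: H, 6 nu L, 7 ke: H, 8 pin L, 9 ru L.
Parse right to left (heavy = foot alone; LL = one foot; stranded L unfooted): (ˈbra.fo) (ˈpu:) fu (ˈbi:) nu (ˈke:) (ˈpin.ru).
Foot heads: 1, 3, 5, 7, 8.
Primary stress on the leftmost head = syllable 1.
Secondary stress on 3, 5, 7, 8: ˈbra.fo.ˌpu:.fu.ˌbi:.nu.ˌke:.ˌpin.ru.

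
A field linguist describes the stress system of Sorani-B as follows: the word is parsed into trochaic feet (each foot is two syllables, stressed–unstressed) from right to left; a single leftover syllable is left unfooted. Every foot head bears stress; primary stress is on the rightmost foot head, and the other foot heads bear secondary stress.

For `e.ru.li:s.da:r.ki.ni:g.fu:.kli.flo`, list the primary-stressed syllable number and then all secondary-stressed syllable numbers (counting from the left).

Parse right to left into trochaic (ˈσσ) feet: e (ˈru.li:s) (ˈda:r.ki) (ˈni:g.fu:) (ˈkli.flo). Syllable 1 is left unfooted.
Foot heads (stressed positions): 2, 4, 6, 8.
End Rule Rightmost: primary stress on the rightmost head = syllable 8.
Secondary stress on 2, 4, 6: e.ˌru.li:s.ˌda:r.ki.ˌni:g.fu:.ˈkli.flo.

primary 8, secondary 2, 4, 6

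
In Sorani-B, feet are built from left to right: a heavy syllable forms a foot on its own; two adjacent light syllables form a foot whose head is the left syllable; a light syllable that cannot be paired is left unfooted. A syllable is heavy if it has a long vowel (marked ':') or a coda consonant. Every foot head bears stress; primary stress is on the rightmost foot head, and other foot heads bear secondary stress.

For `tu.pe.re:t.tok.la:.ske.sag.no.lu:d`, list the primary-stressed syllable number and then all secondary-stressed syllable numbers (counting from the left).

Weights: 1 tu L, 2 pe L, 3 re:t H, 4 tok H, 5 la: H, 6 ske L, 7 sag H, 8 no L, 9 lu:d H.
Parse left to right (heavy = foot alone; LL = one foot; stranded L unfooted): (ˈtu.pe) (ˈre:t) (ˈtok) (ˈla:) ske (ˈsag) no (ˈlu:d).
Foot heads: 1, 3, 4, 5, 7, 9.
Primary stress on the rightmost head = syllable 9.
Secondary stress on 1, 3, 4, 5, 7: ˌtu.pe.ˌre:t.ˌtok.ˌla:.ske.ˌsag.no.ˈlu:d.

primary 9, secondary 1, 3, 4, 5, 7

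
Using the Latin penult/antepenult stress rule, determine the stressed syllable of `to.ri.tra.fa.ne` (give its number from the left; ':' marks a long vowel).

3

Classical Latin: stress the penult if heavy (long vowel or closed), else the antepenult.
Weights: 3 tra L, 4 fa L, 5 ne L.
The penult (syllable 4, fa) is light, so stress falls on the antepenult (syllable 3, tra).
Stress on syllable 3: to.ri.ˈtra.fa.ne.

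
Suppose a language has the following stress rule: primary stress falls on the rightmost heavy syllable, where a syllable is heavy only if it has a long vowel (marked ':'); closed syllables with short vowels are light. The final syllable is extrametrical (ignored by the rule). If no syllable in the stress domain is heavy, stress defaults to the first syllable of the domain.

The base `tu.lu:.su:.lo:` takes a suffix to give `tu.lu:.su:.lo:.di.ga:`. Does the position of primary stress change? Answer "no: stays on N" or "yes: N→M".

Base `tu.lu:.su:.lo:` (4 syllables):
  The final syllable (4, lo:) is extrametrical; the stress domain is syllables 1–3.
  Weights: 1 tu L, 2 lu: H, 3 su: H.
  Heavy syllables in the domain: 2, 3. The rightmost is syllable 3 (su:).
  → primary stress on syllable 3.
Suffixed `tu.lu:.su:.lo:.di.ga:` (6 syllables):
  The final syllable (6, ga:) is extrametrical; the stress domain is syllables 1–5.
  Weights: 1 tu L, 2 lu: H, 3 su: H, 4 lo: H, 5 di L.
  Heavy syllables in the domain: 2, 3, 4. The rightmost is syllable 4 (lo:).
  → primary stress on syllable 4.

yes: 3→4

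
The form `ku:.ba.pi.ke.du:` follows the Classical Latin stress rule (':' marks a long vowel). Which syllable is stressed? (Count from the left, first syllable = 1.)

Classical Latin: stress the penult if heavy (long vowel or closed), else the antepenult.
Weights: 3 pi L, 4 ke L, 5 du: H.
The penult (syllable 4, ke) is light, so stress falls on the antepenult (syllable 3, pi).
Stress on syllable 3: ku:.ba.ˈpi.ke.du:.

3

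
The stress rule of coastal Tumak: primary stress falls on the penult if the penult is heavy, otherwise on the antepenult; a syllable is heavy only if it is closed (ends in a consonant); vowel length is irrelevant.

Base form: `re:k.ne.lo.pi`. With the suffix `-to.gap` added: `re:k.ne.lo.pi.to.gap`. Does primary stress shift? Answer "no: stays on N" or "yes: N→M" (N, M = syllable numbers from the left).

yes: 2→4

Base `re:k.ne.lo.pi` (4 syllables):
  Weights: 2 ne L, 3 lo L, 4 pi L.
  The penult (syllable 3, lo) is light, so stress falls on the antepenult (syllable 2, ne).
  → primary stress on syllable 2.
Suffixed `re:k.ne.lo.pi.to.gap` (6 syllables):
  Weights: 4 pi L, 5 to L, 6 gap H.
  The penult (syllable 5, to) is light, so stress falls on the antepenult (syllable 4, pi).
  → primary stress on syllable 4.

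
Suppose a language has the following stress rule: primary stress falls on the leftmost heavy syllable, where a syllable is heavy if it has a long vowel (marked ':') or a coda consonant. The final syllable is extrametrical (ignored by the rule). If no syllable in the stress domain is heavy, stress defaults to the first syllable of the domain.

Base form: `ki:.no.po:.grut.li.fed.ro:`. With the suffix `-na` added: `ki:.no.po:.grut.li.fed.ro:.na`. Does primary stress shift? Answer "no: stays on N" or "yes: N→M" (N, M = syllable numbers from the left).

Base `ki:.no.po:.grut.li.fed.ro:` (7 syllables):
  The final syllable (7, ro:) is extrametrical; the stress domain is syllables 1–6.
  Weights: 1 ki: H, 2 no L, 3 po: H, 4 grut H, 5 li L, 6 fed H.
  Heavy syllables in the domain: 1, 3, 4, 6. The leftmost is syllable 1 (ki:).
  → primary stress on syllable 1.
Suffixed `ki:.no.po:.grut.li.fed.ro:.na` (8 syllables):
  The final syllable (8, na) is extrametrical; the stress domain is syllables 1–7.
  Weights: 1 ki: H, 2 no L, 3 po: H, 4 grut H, 5 li L, 6 fed H, 7 ro: H.
  Heavy syllables in the domain: 1, 3, 4, 6, 7. The leftmost is syllable 1 (ki:).
  → primary stress on syllable 1.

no: stays on 1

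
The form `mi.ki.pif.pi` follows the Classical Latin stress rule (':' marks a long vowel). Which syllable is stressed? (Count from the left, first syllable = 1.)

Classical Latin: stress the penult if heavy (long vowel or closed), else the antepenult.
Weights: 2 ki L, 3 pif H, 4 pi L.
The penult (syllable 3, pif) is heavy, so it takes stress.
Stress on syllable 3: mi.ki.ˈpif.pi.

3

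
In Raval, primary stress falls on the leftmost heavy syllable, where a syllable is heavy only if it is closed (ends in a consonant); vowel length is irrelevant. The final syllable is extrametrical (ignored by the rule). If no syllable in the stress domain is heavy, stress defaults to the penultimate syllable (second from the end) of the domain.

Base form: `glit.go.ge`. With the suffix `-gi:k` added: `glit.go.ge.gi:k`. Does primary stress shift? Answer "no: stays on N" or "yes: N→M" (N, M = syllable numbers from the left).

Base `glit.go.ge` (3 syllables):
  The final syllable (3, ge) is extrametrical; the stress domain is syllables 1–2.
  Weights: 1 glit H, 2 go L.
  Heavy syllables in the domain: 1. The leftmost is syllable 1 (glit).
  → primary stress on syllable 1.
Suffixed `glit.go.ge.gi:k` (4 syllables):
  The final syllable (4, gi:k) is extrametrical; the stress domain is syllables 1–3.
  Weights: 1 glit H, 2 go L, 3 ge L.
  Heavy syllables in the domain: 1. The leftmost is syllable 1 (glit).
  → primary stress on syllable 1.

no: stays on 1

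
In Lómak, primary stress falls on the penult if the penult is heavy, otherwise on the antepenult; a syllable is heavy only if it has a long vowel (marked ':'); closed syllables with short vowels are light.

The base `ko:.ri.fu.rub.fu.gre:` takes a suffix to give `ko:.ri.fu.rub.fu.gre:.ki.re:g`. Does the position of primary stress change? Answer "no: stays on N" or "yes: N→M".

yes: 4→6

Base `ko:.ri.fu.rub.fu.gre:` (6 syllables):
  Weights: 4 rub L, 5 fu L, 6 gre: H.
  The penult (syllable 5, fu) is light, so stress falls on the antepenult (syllable 4, rub).
  → primary stress on syllable 4.
Suffixed `ko:.ri.fu.rub.fu.gre:.ki.re:g` (8 syllables):
  Weights: 6 gre: H, 7 ki L, 8 re:g H.
  The penult (syllable 7, ki) is light, so stress falls on the antepenult (syllable 6, gre:).
  → primary stress on syllable 6.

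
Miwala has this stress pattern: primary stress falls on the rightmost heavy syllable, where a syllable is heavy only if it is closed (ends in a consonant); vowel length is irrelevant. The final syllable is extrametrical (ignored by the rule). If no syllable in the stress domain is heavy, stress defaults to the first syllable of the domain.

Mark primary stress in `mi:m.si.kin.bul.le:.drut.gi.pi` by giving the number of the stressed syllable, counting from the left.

The final syllable (8, pi) is extrametrical; the stress domain is syllables 1–7.
Weights: 1 mi:m H, 2 si L, 3 kin H, 4 bul H, 5 le: L, 6 drut H, 7 gi L.
Heavy syllables in the domain: 1, 3, 4, 6. The rightmost is syllable 6 (drut).
Primary stress: syllable 6 → mi:m.si.kin.bul.le:.ˈdrut.gi.pi.

6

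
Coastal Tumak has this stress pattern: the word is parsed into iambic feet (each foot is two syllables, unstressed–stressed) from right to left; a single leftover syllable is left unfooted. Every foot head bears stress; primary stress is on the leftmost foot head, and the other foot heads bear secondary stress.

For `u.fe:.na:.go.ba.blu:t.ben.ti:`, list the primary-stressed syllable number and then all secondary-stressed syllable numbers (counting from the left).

primary 2, secondary 4, 6, 8

Parse right to left into iambic (σˈσ) feet: (u.ˈfe:) (na:.ˈgo) (ba.ˈblu:t) (ben.ˈti:).
Foot heads (stressed positions): 2, 4, 6, 8.
End Rule Leftmost: primary stress on the leftmost head = syllable 2.
Secondary stress on 4, 6, 8: u.ˈfe:.na:.ˌgo.ba.ˌblu:t.ben.ˌti:.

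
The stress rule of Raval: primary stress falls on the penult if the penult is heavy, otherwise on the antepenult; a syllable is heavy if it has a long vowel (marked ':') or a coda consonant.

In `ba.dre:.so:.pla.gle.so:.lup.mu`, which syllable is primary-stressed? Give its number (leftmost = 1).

Weights: 6 so: H, 7 lup H, 8 mu L.
The penult (syllable 7, lup) is heavy, so it takes stress.
Primary stress: syllable 7 → ba.dre:.so:.pla.gle.so:.ˈlup.mu.

7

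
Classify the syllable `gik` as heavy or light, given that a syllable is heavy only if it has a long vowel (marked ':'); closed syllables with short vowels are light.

light

`gik`: short vowel, closed (coda /k/). Short vowel → light.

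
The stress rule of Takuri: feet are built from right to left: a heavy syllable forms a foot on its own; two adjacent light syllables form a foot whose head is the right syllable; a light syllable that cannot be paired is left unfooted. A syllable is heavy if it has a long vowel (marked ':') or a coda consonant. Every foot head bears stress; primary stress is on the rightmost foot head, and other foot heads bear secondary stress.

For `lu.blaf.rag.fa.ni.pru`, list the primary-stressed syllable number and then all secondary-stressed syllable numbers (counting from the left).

primary 6, secondary 2, 3

Weights: 1 lu L, 2 blaf H, 3 rag H, 4 fa L, 5 ni L, 6 pru L.
Parse right to left (heavy = foot alone; LL = one foot; stranded L unfooted): lu (ˈblaf) (ˈrag) fa (ni.ˈpru).
Foot heads: 2, 3, 6.
Primary stress on the rightmost head = syllable 6.
Secondary stress on 2, 3: lu.ˌblaf.ˌrag.fa.ni.ˈpru.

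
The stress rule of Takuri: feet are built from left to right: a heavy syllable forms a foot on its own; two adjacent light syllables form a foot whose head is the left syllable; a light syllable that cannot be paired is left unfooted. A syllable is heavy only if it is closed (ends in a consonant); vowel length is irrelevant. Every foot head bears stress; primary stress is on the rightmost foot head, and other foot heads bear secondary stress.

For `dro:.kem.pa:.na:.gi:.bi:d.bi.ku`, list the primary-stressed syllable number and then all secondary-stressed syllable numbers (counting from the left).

Weights: 1 dro: L, 2 kem H, 3 pa: L, 4 na: L, 5 gi: L, 6 bi:d H, 7 bi L, 8 ku L.
Parse left to right (heavy = foot alone; LL = one foot; stranded L unfooted): dro: (ˈkem) (ˈpa:.na:) gi: (ˈbi:d) (ˈbi.ku).
Foot heads: 2, 3, 6, 7.
Primary stress on the rightmost head = syllable 7.
Secondary stress on 2, 3, 6: dro:.ˌkem.ˌpa:.na:.gi:.ˌbi:d.ˈbi.ku.

primary 7, secondary 2, 3, 6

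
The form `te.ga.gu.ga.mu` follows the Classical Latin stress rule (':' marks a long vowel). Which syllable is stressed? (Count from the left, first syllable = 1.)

Classical Latin: stress the penult if heavy (long vowel or closed), else the antepenult.
Weights: 3 gu L, 4 ga L, 5 mu L.
The penult (syllable 4, ga) is light, so stress falls on the antepenult (syllable 3, gu).
Stress on syllable 3: te.ga.ˈgu.ga.mu.

3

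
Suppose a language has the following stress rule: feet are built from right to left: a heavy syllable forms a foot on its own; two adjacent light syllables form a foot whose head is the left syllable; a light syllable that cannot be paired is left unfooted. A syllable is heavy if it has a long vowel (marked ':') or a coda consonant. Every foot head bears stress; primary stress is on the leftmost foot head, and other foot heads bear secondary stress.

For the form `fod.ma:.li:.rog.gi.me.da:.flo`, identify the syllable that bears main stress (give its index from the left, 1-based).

Weights: 1 fod H, 2 ma: H, 3 li: H, 4 rog H, 5 gi L, 6 me L, 7 da: H, 8 flo L.
Parse right to left (heavy = foot alone; LL = one foot; stranded L unfooted): (ˈfod) (ˈma:) (ˈli:) (ˈrog) (ˈgi.me) (ˈda:) flo.
Foot heads: 1, 2, 3, 4, 5, 7.
Primary stress on the leftmost head = syllable 1.
Primary stress: syllable 1 → ˈfod.ma:.li:.rog.gi.me.da:.flo.

1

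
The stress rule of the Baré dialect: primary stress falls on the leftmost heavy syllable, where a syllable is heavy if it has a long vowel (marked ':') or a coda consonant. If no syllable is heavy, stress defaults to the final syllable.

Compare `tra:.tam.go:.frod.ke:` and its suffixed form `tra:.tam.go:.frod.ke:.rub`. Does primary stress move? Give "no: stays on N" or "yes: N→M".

Base `tra:.tam.go:.frod.ke:` (5 syllables):
  Weights: 1 tra: H, 2 tam H, 3 go: H, 4 frod H, 5 ke: H.
  Heavy syllables in the domain: 1, 2, 3, 4, 5. The leftmost is syllable 1 (tra:).
  → primary stress on syllable 1.
Suffixed `tra:.tam.go:.frod.ke:.rub` (6 syllables):
  Weights: 1 tra: H, 2 tam H, 3 go: H, 4 frod H, 5 ke: H, 6 rub H.
  Heavy syllables in the domain: 1, 2, 3, 4, 5, 6. The leftmost is syllable 1 (tra:).
  → primary stress on syllable 1.

no: stays on 1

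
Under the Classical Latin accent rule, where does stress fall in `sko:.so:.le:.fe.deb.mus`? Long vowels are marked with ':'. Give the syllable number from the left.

5

Classical Latin: stress the penult if heavy (long vowel or closed), else the antepenult.
Weights: 4 fe L, 5 deb H, 6 mus H.
The penult (syllable 5, deb) is heavy, so it takes stress.
Stress on syllable 5: sko:.so:.le:.fe.ˈdeb.mus.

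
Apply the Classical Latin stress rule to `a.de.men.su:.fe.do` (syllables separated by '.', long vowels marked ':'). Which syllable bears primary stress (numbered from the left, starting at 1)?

Classical Latin: stress the penult if heavy (long vowel or closed), else the antepenult.
Weights: 4 su: H, 5 fe L, 6 do L.
The penult (syllable 5, fe) is light, so stress falls on the antepenult (syllable 4, su:).
Stress on syllable 4: a.de.men.ˈsu:.fe.do.

4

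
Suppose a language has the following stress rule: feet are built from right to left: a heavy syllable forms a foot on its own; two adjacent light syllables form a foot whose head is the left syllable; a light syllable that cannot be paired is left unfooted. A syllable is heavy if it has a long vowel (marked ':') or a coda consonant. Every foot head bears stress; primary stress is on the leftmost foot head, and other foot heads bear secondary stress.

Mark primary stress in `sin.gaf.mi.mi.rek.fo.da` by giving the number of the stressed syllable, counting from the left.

1

Weights: 1 sin H, 2 gaf H, 3 mi L, 4 mi L, 5 rek H, 6 fo L, 7 da L.
Parse right to left (heavy = foot alone; LL = one foot; stranded L unfooted): (ˈsin) (ˈgaf) (ˈmi.mi) (ˈrek) (ˈfo.da).
Foot heads: 1, 2, 3, 5, 6.
Primary stress on the leftmost head = syllable 1.
Primary stress: syllable 1 → ˈsin.gaf.mi.mi.rek.fo.da.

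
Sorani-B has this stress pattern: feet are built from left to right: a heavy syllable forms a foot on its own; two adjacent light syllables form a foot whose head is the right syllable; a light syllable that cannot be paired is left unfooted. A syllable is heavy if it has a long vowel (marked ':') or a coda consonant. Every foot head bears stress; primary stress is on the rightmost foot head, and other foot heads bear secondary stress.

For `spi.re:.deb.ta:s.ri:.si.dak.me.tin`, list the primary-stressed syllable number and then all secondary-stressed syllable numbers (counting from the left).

primary 9, secondary 2, 3, 4, 5, 7

Weights: 1 spi L, 2 re: H, 3 deb H, 4 ta:s H, 5 ri: H, 6 si L, 7 dak H, 8 me L, 9 tin H.
Parse left to right (heavy = foot alone; LL = one foot; stranded L unfooted): spi (ˈre:) (ˈdeb) (ˈta:s) (ˈri:) si (ˈdak) me (ˈtin).
Foot heads: 2, 3, 4, 5, 7, 9.
Primary stress on the rightmost head = syllable 9.
Secondary stress on 2, 3, 4, 5, 7: spi.ˌre:.ˌdeb.ˌta:s.ˌri:.si.ˌdak.me.ˈtin.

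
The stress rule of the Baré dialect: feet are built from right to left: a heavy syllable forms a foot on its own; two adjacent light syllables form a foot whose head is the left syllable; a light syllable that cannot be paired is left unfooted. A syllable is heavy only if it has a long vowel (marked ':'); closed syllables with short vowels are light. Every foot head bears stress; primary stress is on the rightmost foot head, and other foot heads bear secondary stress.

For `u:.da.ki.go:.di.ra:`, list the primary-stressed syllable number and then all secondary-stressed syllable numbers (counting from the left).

primary 6, secondary 1, 2, 4

Weights: 1 u: H, 2 da L, 3 ki L, 4 go: H, 5 di L, 6 ra: H.
Parse right to left (heavy = foot alone; LL = one foot; stranded L unfooted): (ˈu:) (ˈda.ki) (ˈgo:) di (ˈra:).
Foot heads: 1, 2, 4, 6.
Primary stress on the rightmost head = syllable 6.
Secondary stress on 1, 2, 4: ˌu:.ˌda.ki.ˌgo:.di.ˈra:.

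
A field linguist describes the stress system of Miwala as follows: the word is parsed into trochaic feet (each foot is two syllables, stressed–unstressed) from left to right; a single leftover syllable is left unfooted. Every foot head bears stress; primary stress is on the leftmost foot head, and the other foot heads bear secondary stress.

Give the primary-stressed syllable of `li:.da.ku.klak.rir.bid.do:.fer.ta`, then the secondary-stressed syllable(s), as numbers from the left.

Parse left to right into trochaic (ˈσσ) feet: (ˈli:.da) (ˈku.klak) (ˈrir.bid) (ˈdo:.fer) ta. Syllable 9 is left unfooted.
Foot heads (stressed positions): 1, 3, 5, 7.
End Rule Leftmost: primary stress on the leftmost head = syllable 1.
Secondary stress on 3, 5, 7: ˈli:.da.ˌku.klak.ˌrir.bid.ˌdo:.fer.ta.

primary 1, secondary 3, 5, 7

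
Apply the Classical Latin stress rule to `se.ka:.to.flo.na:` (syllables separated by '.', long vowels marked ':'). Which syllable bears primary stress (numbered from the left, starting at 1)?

3

Classical Latin: stress the penult if heavy (long vowel or closed), else the antepenult.
Weights: 3 to L, 4 flo L, 5 na: H.
The penult (syllable 4, flo) is light, so stress falls on the antepenult (syllable 3, to).
Stress on syllable 3: se.ka:.ˈto.flo.na:.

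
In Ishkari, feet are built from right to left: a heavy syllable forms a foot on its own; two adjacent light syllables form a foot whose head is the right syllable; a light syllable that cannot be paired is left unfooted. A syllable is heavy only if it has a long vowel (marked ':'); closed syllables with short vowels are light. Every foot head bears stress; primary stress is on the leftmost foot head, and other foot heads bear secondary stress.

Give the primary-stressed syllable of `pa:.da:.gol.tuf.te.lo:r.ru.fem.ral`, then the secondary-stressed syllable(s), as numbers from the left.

primary 1, secondary 2, 5, 6, 9

Weights: 1 pa: H, 2 da: H, 3 gol L, 4 tuf L, 5 te L, 6 lo:r H, 7 ru L, 8 fem L, 9 ral L.
Parse right to left (heavy = foot alone; LL = one foot; stranded L unfooted): (ˈpa:) (ˈda:) gol (tuf.ˈte) (ˈlo:r) ru (fem.ˈral).
Foot heads: 1, 2, 5, 6, 9.
Primary stress on the leftmost head = syllable 1.
Secondary stress on 2, 5, 6, 9: ˈpa:.ˌda:.gol.tuf.ˌte.ˌlo:r.ru.fem.ˌral.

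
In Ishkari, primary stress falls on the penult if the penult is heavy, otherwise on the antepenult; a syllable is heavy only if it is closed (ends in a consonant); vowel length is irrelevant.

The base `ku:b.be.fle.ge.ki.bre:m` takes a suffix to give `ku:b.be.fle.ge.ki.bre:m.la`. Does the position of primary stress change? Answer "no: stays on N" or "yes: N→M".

yes: 4→6

Base `ku:b.be.fle.ge.ki.bre:m` (6 syllables):
  Weights: 4 ge L, 5 ki L, 6 bre:m H.
  The penult (syllable 5, ki) is light, so stress falls on the antepenult (syllable 4, ge).
  → primary stress on syllable 4.
Suffixed `ku:b.be.fle.ge.ki.bre:m.la` (7 syllables):
  Weights: 5 ki L, 6 bre:m H, 7 la L.
  The penult (syllable 6, bre:m) is heavy, so it takes stress.
  → primary stress on syllable 6.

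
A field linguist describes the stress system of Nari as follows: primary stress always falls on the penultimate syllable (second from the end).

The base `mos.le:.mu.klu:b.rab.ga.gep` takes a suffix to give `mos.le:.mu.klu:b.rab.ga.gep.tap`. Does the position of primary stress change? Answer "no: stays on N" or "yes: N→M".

Base `mos.le:.mu.klu:b.rab.ga.gep` (7 syllables):
  The word has 7 syllables; the penultimate syllable (second from the end) is syllable 6 (ga).
  → primary stress on syllable 6.
Suffixed `mos.le:.mu.klu:b.rab.ga.gep.tap` (8 syllables):
  The word has 8 syllables; the penultimate syllable (second from the end) is syllable 7 (gep).
  → primary stress on syllable 7.

yes: 6→7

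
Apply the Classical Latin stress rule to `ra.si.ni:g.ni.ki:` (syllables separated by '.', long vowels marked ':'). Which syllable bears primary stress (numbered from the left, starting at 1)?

Classical Latin: stress the penult if heavy (long vowel or closed), else the antepenult.
Weights: 3 ni:g H, 4 ni L, 5 ki: H.
The penult (syllable 4, ni) is light, so stress falls on the antepenult (syllable 3, ni:g).
Stress on syllable 3: ra.si.ˈni:g.ni.ki:.

3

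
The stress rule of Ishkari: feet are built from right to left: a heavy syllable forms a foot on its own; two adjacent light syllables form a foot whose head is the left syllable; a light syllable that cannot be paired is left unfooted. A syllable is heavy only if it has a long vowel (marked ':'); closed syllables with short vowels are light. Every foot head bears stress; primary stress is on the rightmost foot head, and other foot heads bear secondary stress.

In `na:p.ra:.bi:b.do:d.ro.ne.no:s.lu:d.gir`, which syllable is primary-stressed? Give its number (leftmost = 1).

8

Weights: 1 na:p H, 2 ra: H, 3 bi:b H, 4 do:d H, 5 ro L, 6 ne L, 7 no:s H, 8 lu:d H, 9 gir L.
Parse right to left (heavy = foot alone; LL = one foot; stranded L unfooted): (ˈna:p) (ˈra:) (ˈbi:b) (ˈdo:d) (ˈro.ne) (ˈno:s) (ˈlu:d) gir.
Foot heads: 1, 2, 3, 4, 5, 7, 8.
Primary stress on the rightmost head = syllable 8.
Primary stress: syllable 8 → na:p.ra:.bi:b.do:d.ro.ne.no:s.ˈlu:d.gir.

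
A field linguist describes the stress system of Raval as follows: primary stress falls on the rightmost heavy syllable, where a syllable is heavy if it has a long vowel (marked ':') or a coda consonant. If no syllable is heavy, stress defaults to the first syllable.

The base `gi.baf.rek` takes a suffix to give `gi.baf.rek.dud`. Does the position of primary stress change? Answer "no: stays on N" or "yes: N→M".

yes: 3→4

Base `gi.baf.rek` (3 syllables):
  Weights: 1 gi L, 2 baf H, 3 rek H.
  Heavy syllables in the domain: 2, 3. The rightmost is syllable 3 (rek).
  → primary stress on syllable 3.
Suffixed `gi.baf.rek.dud` (4 syllables):
  Weights: 1 gi L, 2 baf H, 3 rek H, 4 dud H.
  Heavy syllables in the domain: 2, 3, 4. The rightmost is syllable 4 (dud).
  → primary stress on syllable 4.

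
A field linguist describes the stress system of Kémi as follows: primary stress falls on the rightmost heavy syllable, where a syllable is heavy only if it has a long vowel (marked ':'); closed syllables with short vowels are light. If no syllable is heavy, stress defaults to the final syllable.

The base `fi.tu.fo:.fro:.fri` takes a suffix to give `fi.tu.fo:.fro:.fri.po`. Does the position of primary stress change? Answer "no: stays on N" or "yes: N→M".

no: stays on 4

Base `fi.tu.fo:.fro:.fri` (5 syllables):
  Weights: 1 fi L, 2 tu L, 3 fo: H, 4 fro: H, 5 fri L.
  Heavy syllables in the domain: 3, 4. The rightmost is syllable 4 (fro:).
  → primary stress on syllable 4.
Suffixed `fi.tu.fo:.fro:.fri.po` (6 syllables):
  Weights: 1 fi L, 2 tu L, 3 fo: H, 4 fro: H, 5 fri L, 6 po L.
  Heavy syllables in the domain: 3, 4. The rightmost is syllable 4 (fro:).
  → primary stress on syllable 4.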